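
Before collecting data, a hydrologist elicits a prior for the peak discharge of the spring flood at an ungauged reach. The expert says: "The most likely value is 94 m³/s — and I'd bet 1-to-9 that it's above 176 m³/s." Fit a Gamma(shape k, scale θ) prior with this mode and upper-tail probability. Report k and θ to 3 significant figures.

Gamma(k,θ) with k>1 has mode (k−1)θ, so θ = 94/(k−1).
Need P(X < 176) = 0.9 with θ tied to k this way. Start at k = 2, θ = 94: P(X<176) ≈ 0.558.
Too low — raise k to concentrate. Iterating converges to k ≈ 5.86.
Then θ = 94/(5.86−1) ≈ 19.4.

k ≈ 5.86, θ ≈ 19.4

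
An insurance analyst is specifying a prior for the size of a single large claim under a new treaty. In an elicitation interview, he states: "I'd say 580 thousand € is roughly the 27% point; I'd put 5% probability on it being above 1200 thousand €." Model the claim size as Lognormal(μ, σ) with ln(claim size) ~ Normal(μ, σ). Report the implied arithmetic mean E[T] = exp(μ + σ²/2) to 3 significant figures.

E[T] ≈ 744 thousand €

If T ~ Lognormal(μ,σ) then ln T ~ Normal(μ,σ), so the p-quantile of ln T is μ + z_p·σ.
ln(580) = 6.363 and ln(1200) = 7.09; z_{0.27} = -0.6128, z_{0.95} = 1.645.
σ = (7.09 − 6.363)/(1.645 − (-0.6128)) = 0.322.
μ = 6.363 − (-0.6128)·0.322 = 6.560.
E[T] = exp(μ + σ²/2) = exp(6.560 + 0.0519) = 744 thousand €.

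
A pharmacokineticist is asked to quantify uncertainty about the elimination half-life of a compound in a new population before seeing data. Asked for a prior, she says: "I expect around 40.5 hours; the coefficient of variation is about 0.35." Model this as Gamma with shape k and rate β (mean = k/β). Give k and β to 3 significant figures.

For Gamma(k, rate β): mean = k/β, variance = k/β², so CV = 1/√k.
CV = 0.35, hence k = 1/CV² = 8.16.
Then β = k/mean = 8.16/40.5 = 0.202.

k ≈ 8.16, β ≈ 0.202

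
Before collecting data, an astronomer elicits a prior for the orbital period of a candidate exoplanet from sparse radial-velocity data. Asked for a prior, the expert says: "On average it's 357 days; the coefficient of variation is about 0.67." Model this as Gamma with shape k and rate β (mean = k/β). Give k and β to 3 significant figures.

For Gamma(k, rate β): mean = k/β, variance = k/β², so CV = 1/√k.
CV = 0.67, hence k = 1/CV² = 2.23.
Then β = k/mean = 2.23/357 = 0.00624.

k ≈ 2.23, β ≈ 0.00624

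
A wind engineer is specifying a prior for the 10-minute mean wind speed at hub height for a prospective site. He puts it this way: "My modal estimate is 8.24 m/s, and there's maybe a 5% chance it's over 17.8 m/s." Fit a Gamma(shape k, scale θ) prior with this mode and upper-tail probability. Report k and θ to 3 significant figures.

k ≈ 5.65, θ ≈ 1.77

Gamma(k,θ) with k>1 has mode (k−1)θ, so θ = 8.24/(k−1).
Need P(X < 17.8) = 0.95 with θ tied to k this way. Start at k = 2, θ = 8.24: P(X<17.8) ≈ 0.636.
Too low — raise k to concentrate. Iterating converges to k ≈ 5.65.
Then θ = 8.24/(5.65−1) ≈ 1.77.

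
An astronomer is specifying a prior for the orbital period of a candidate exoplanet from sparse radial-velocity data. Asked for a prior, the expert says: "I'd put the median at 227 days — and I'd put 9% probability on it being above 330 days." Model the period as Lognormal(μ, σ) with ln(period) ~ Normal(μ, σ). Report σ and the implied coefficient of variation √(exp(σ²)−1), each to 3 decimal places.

σ ≈ 0.279, CV ≈ 0.285

If T ~ Lognormal(μ,σ) then ln T ~ Normal(μ,σ), so the p-quantile of ln T is μ + z_p·σ.
ln(227) = 5.425 and ln(330) = 5.799; z_{0.5} = 0, z_{0.91} = 1.341.
σ = (5.799 − 5.425)/(1.341 − (0)) = 0.279.
μ = 5.425 − (0)·0.279 = 5.425.
CV = √(exp(σ²)−1) = √(exp(0.0779)−1) = 0.285.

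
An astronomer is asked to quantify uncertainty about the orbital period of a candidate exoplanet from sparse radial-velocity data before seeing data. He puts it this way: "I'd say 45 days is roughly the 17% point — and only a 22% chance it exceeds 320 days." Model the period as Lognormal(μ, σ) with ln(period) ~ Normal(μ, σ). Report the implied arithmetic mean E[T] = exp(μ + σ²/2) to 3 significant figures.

E[T] ≈ 254 days

If T ~ Lognormal(μ,σ) then ln T ~ Normal(μ,σ), so the p-quantile of ln T is μ + z_p·σ.
ln(45) = 3.807 and ln(320) = 5.768; z_{0.17} = -0.9542, z_{0.78} = 0.7722.
σ = (5.768 − 3.807)/(0.7722 − (-0.9542)) = 1.136.
μ = 3.807 − (-0.9542)·1.136 = 4.891.
E[T] = exp(μ + σ²/2) = exp(4.891 + 0.6456) = 254 days.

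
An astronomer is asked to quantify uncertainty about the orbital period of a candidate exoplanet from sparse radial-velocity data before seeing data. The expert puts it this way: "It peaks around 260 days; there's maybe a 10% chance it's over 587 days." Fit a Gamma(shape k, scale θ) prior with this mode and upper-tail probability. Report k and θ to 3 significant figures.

k ≈ 3.9, θ ≈ 89.7

Gamma(k,θ) with k>1 has mode (k−1)θ, so θ = 260/(k−1).
Need P(X < 587) = 0.9 with θ tied to k this way. Start at k = 2, θ = 260: P(X<587) ≈ 0.659.
Too low — raise k to concentrate. Iterating converges to k ≈ 3.9.
Then θ = 260/(3.9−1) ≈ 89.7.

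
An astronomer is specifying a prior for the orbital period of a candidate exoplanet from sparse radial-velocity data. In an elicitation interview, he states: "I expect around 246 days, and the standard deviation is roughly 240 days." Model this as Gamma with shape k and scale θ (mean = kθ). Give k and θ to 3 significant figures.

k ≈ 1.05, θ ≈ 234

For Gamma(k, scale θ): mean = kθ, variance = kθ², so CV = 1/√k.
CV = SD/mean = 240/246 = 0.9756, hence k = 1/CV² = 1.05.
Then θ = mean/k = 246/1.05 = 234.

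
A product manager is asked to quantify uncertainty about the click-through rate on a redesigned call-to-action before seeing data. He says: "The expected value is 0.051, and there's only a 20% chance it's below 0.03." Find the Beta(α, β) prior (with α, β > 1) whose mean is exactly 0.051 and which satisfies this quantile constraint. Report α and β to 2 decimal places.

With mean 0.051 fixed, write α = 0.051s, β = 0.949s where s = α+β.
Need P(θ < 0.03) = 0.2 under Beta(0.051s, 0.949s). Normal approximation: (q−m)/√(m(1−m)/s) ≈ z_{0.2} = -0.842, so s ≈ 0.051·0.949·(-0.842)²/(0.03−0.051)² = 77.7.
At s = 77.7: P(θ<0.03) ≈ 0.205. Adjusting to match 0.2 gives s ≈ 79.98.
So α = 0.051·79.98 ≈ 4.08, β = 0.949·79.98 ≈ 75.90.

α ≈ 4.08, β ≈ 75.90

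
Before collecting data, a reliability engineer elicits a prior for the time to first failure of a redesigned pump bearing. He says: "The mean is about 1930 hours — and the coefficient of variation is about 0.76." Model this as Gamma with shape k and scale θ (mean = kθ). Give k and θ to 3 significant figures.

For Gamma(k, scale θ): mean = kθ, variance = kθ², so CV = 1/√k.
CV = 0.76, hence k = 1/CV² = 1.73.
Then θ = mean/k = 1930/1.73 = 1110.

k ≈ 1.73, θ ≈ 1110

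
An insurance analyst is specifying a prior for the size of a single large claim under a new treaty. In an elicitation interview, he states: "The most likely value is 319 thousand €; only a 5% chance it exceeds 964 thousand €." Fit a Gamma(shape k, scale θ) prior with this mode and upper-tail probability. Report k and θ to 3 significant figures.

k ≈ 3.16, θ ≈ 147

Gamma(k,θ) with k>1 has mode (k−1)θ, so θ = 319/(k−1).
Need P(X < 964) = 0.95 with θ tied to k this way. Start at k = 2, θ = 319: P(X<964) ≈ 0.804.
Too low — raise k to concentrate. Iterating converges to k ≈ 3.16.
Then θ = 319/(3.16−1) ≈ 147.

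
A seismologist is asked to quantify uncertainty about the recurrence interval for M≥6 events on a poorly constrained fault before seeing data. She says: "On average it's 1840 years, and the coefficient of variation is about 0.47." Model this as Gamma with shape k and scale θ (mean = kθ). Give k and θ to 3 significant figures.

k ≈ 4.53, θ ≈ 406

For Gamma(k, scale θ): mean = kθ, variance = kθ², so CV = 1/√k.
CV = 0.47, hence k = 1/CV² = 4.53.
Then θ = mean/k = 1840/4.53 = 406.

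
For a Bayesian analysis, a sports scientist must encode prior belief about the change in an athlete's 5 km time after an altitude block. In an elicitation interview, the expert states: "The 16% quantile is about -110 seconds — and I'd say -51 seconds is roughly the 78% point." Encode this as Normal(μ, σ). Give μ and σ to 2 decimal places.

The p-quantile of Normal(μ,σ) is μ + z_p·σ, with z_{0.16} = -0.9945 and z_{0.78} = 0.7722.
Eliminate σ: μ = (z₂·x₁ − z₁·x₂)/(z₂ − z₁) = (0.7722·-110 − (-0.9945)·-51)/1.767 = -76.79.
Then σ = (x₂ − x₁)/(z₂ − z₁) = (-51 − -110)/1.767 = 33.40.

μ = -76.79, σ = 33.40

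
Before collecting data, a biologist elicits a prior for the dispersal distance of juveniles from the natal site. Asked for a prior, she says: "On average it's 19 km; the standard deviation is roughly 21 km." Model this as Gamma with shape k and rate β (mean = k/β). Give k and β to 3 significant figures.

k ≈ 0.819, β ≈ 0.0431

For Gamma(k, rate β): mean = k/β, variance = k/β², so CV = 1/√k.
CV = SD/mean = 21/19 = 1.105, hence k = 1/CV² = 0.819.
Then β = k/mean = 0.819/19 = 0.0431.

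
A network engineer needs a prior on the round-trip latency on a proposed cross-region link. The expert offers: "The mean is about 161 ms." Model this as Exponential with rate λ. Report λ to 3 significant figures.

Exponential mean = 1/λ, so λ = 1/161.0 = 0.00621.

λ ≈ 0.00621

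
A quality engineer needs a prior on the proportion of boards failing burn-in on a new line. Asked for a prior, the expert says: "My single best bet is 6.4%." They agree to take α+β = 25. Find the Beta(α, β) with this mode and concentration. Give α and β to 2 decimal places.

For α,β > 1 the Beta mode is (α−1)/(α+β−2). With α+β = 25, the mode is (α−1)/23.
Set (α−1)/23 = 0.064 → α = 1 + 0.064·23 = 2.47.
β = 25 − α = 22.53.

α = 2.47, β = 22.53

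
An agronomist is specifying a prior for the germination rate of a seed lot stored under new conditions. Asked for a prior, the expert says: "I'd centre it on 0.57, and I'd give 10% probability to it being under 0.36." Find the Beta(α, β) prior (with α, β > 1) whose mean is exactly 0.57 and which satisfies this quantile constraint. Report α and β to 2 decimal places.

α ≈ 5.17, β ≈ 3.90

With mean 0.57 fixed, write α = 0.57s, β = 0.43s where s = α+β.
Need P(θ < 0.36) = 0.1 under Beta(0.57s, 0.43s). Normal approximation: (q−m)/√(m(1−m)/s) ≈ z_{0.1} = -1.28, so s ≈ 0.57·0.43·(-1.28)²/(0.36−0.57)² = 9.1.
At s = 9.1: P(θ<0.36) ≈ 0.099. Adjusting to match 0.1 gives s ≈ 9.08.
So α = 0.57·9.08 ≈ 5.17, β = 0.43·9.08 ≈ 3.90.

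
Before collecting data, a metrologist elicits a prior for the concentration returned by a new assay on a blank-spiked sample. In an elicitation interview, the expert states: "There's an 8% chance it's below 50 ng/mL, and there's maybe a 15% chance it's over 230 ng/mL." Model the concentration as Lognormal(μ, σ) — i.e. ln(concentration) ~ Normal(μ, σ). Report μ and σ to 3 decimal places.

If T ~ Lognormal(μ,σ) then ln T ~ Normal(μ,σ), so the p-quantile of ln T is μ + z_p·σ.
ln(50) = 3.912 and ln(230) = 5.438; z_{0.08} = -1.405, z_{0.85} = 1.036.
σ = (5.438 − 3.912)/(1.036 − (-1.405)) = 0.625.
μ = 3.912 − (-1.405)·0.625 = 4.790.

μ ≈ 4.790, σ ≈ 0.625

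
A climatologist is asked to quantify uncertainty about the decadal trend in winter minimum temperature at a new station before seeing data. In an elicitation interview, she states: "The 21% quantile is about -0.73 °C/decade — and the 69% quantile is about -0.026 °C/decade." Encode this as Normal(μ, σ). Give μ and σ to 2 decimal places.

μ = -0.29, σ = 0.54

The p-quantile of Normal(μ,σ) is μ + z_p·σ, with z_{0.21} = -0.8064 and z_{0.69} = 0.4959.
Eliminate σ: μ = (z₂·x₁ − z₁·x₂)/(z₂ − z₁) = (0.4959·-0.73 − (-0.8064)·-0.026)/1.302 = -0.29.
Then σ = (x₂ − x₁)/(z₂ − z₁) = (-0.026 − -0.73)/1.302 = 0.54.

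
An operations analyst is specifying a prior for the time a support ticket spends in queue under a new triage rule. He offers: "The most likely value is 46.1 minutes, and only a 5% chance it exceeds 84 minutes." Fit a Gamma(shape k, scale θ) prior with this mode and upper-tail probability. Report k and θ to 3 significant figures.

k ≈ 8.74, θ ≈ 5.96

Gamma(k,θ) with k>1 has mode (k−1)θ, so θ = 46.1/(k−1).
Need P(X < 84) = 0.95 with θ tied to k this way. Start at k = 2, θ = 46.1: P(X<84) ≈ 0.544.
Too low — raise k to concentrate. Iterating converges to k ≈ 8.74.
Then θ = 46.1/(8.74−1) ≈ 5.96.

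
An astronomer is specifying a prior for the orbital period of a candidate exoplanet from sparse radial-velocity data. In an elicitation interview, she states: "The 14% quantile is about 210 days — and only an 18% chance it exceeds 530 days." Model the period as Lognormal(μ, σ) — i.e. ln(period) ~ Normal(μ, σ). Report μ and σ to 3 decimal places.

If T ~ Lognormal(μ,σ) then ln T ~ Normal(μ,σ), so the p-quantile of ln T is μ + z_p·σ.
ln(210) = 5.347 and ln(530) = 6.273; z_{0.14} = -1.08, z_{0.82} = 0.9154.
σ = (6.273 − 5.347)/(0.9154 − (-1.08)) = 0.464.
μ = 5.347 − (-1.08)·0.464 = 5.848.

μ ≈ 5.848, σ ≈ 0.464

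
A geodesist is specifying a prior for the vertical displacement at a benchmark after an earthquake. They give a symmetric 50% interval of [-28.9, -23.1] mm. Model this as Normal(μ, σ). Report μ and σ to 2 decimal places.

A symmetric 50% interval runs μ ± z·σ with z = 0.6745.
Half-width = 2.9, so σ = 2.9/0.6745 = 4.30.
μ is the interval midpoint, -26.00.

μ = -26.00, σ = 4.30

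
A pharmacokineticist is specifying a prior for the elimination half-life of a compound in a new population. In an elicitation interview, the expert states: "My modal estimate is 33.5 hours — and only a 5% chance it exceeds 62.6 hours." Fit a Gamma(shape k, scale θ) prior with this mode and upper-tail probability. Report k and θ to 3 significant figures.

Gamma(k,θ) with k>1 has mode (k−1)θ, so θ = 33.5/(k−1).
Need P(X < 62.6) = 0.95 with θ tied to k this way. Start at k = 2, θ = 33.5: P(X<62.6) ≈ 0.557.
Too low — raise k to concentrate. Iterating converges to k ≈ 8.12.
Then θ = 33.5/(8.12−1) ≈ 4.71.

k ≈ 8.12, θ ≈ 4.71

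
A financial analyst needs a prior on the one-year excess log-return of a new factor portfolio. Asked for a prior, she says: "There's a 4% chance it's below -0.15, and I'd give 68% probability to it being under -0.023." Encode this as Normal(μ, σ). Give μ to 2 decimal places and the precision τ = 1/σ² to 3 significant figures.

For Normal(μ,σ), the p-quantile is μ + z_p·σ. Here z_{0.04} = -1.751, z_{0.68} = 0.4677.
So -0.15 = μ − 1.751σ and -0.023 = μ + 0.4677σ.
Subtracting: σ = (-0.023 − -0.15)/(0.4677 − (-1.751)) = 0.06.
Then μ = -0.15 − (-1.751)·0.06 = -0.05.
Precision τ = 1/σ² = 1/0.05725² = 305.

μ = -0.05, τ = 305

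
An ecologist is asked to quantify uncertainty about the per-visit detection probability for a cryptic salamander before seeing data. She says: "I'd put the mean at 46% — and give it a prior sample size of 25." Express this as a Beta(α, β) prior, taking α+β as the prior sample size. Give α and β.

Under the effective-sample-size interpretation, Beta(α, β) has prior mean α/(α+β) and prior sample size α+β.
So α+β = 25 and α/(α+β) = 0.46, giving α = 0.46·25 = 11.5 and β = 25 − 11.5 = 13.5.

α = 11.5, β = 13.5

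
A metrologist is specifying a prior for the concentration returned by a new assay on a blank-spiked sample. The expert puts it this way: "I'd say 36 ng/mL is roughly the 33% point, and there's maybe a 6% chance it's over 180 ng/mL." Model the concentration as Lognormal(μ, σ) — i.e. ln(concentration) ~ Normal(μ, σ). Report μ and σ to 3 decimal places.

μ ≈ 3.938, σ ≈ 0.807

If T ~ Lognormal(μ,σ) then ln T ~ Normal(μ,σ), so the p-quantile of ln T is μ + z_p·σ.
ln(36) = 3.584 and ln(180) = 5.193; z_{0.33} = -0.4399, z_{0.94} = 1.555.
σ = (5.193 − 3.584)/(1.555 − (-0.4399)) = 0.807.
μ = 3.584 − (-0.4399)·0.807 = 3.938.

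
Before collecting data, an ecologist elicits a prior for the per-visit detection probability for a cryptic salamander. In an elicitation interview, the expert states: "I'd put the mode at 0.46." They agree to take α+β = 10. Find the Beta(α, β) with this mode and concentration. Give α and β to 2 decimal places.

α = 4.68, β = 5.32

For α,β > 1 the Beta mode is (α−1)/(α+β−2). With α+β = 10, the mode is (α−1)/8.
Set (α−1)/8 = 0.46 → α = 1 + 0.46·8 = 4.68.
β = 10 − α = 5.32.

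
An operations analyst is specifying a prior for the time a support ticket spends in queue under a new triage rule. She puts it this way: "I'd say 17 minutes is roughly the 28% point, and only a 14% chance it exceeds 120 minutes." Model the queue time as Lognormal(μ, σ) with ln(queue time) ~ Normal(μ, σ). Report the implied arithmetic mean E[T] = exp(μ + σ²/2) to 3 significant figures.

E[T] ≈ 67.3 minutes

If T ~ Lognormal(μ,σ) then ln T ~ Normal(μ,σ), so the p-quantile of ln T is μ + z_p·σ.
ln(17) = 2.833 and ln(120) = 4.787; z_{0.28} = -0.5828, z_{0.86} = 1.08.
σ = (4.787 − 2.833)/(1.08 − (-0.5828)) = 1.175.
μ = 2.833 − (-0.5828)·1.175 = 3.518.
E[T] = exp(μ + σ²/2) = exp(3.518 + 0.6904) = 67.3 minutes.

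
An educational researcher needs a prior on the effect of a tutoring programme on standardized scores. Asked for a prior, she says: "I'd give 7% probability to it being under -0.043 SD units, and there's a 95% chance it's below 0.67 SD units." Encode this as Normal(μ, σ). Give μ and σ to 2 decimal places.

μ = 0.29, σ = 0.23

The p-quantile of Normal(μ,σ) is μ + z_p·σ, with z_{0.07} = -1.476 and z_{0.95} = 1.645.
Eliminate σ: μ = (z₂·x₁ − z₁·x₂)/(z₂ − z₁) = (1.645·-0.043 − (-1.476)·0.67)/3.121 = 0.29.
Then σ = (x₂ − x₁)/(z₂ − z₁) = (0.67 − -0.043)/3.121 = 0.23.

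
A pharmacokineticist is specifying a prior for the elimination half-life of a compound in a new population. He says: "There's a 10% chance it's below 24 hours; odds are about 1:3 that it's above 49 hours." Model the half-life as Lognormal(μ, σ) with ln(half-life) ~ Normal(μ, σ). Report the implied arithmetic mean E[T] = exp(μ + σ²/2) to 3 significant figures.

If T ~ Lognormal(μ,σ) then ln T ~ Normal(μ,σ), so the p-quantile of ln T is μ + z_p·σ.
ln(24) = 3.178 and ln(49) = 3.892; z_{0.1} = -1.282, z_{0.75} = 0.6745.
σ = (3.892 − 3.178)/(0.6745 − (-1.282)) = 0.365.
μ = 3.178 − (-1.282)·0.365 = 3.646.
E[T] = exp(μ + σ²/2) = exp(3.646 + 0.0666) = 40.9 hours.

E[T] ≈ 40.9 hours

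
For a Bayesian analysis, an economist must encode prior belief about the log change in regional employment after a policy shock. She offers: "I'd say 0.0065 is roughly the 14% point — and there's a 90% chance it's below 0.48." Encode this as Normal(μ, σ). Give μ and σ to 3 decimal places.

For Normal(μ,σ), the p-quantile is μ + z_p·σ. Here z_{0.14} = -1.08, z_{0.9} = 1.282.
So 0.0065 = μ − 1.08σ and 0.48 = μ + 1.282σ.
Subtracting: σ = (0.48 − 0.0065)/(1.282 − (-1.08)) = 0.200.
Then μ = 0.0065 − (-1.08)·0.200 = 0.223.

μ = 0.223, σ = 0.200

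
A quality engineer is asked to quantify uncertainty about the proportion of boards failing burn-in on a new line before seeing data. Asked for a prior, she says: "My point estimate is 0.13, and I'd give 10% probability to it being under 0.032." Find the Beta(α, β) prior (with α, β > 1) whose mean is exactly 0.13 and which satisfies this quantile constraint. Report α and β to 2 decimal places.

α ≈ 1.69, β ≈ 11.32

With mean 0.13 fixed, write α = 0.13s, β = 0.87s where s = α+β.
Need P(θ < 0.032) = 0.1 under Beta(0.13s, 0.87s). Normal approximation: (q−m)/√(m(1−m)/s) ≈ z_{0.1} = -1.28, so s ≈ 0.13·0.87·(-1.28)²/(0.032−0.13)² = 19.3.
At s = 19.3: P(θ<0.032) ≈ 0.049. Adjusting to match 0.1 gives s ≈ 13.02.
So α = 0.13·13.02 ≈ 1.69, β = 0.87·13.02 ≈ 11.32.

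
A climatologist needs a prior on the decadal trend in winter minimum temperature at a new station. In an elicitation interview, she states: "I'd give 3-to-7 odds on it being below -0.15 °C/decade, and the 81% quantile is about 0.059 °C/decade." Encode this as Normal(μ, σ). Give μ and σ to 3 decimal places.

For Normal(μ,σ), the p-quantile is μ + z_p·σ. Here z_{0.3} = -0.5244, z_{0.81} = 0.8779.
So -0.15 = μ − 0.5244σ and 0.059 = μ + 0.8779σ.
Subtracting: σ = (0.059 − -0.15)/(0.8779 − (-0.5244)) = 0.149.
Then μ = -0.15 − (-0.5244)·0.149 = -0.072.

μ = -0.072, σ = 0.149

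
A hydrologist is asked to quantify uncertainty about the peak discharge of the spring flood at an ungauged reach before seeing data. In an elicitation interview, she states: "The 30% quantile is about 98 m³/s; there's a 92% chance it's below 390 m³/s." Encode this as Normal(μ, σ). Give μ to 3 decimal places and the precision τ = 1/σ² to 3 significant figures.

μ = 177.361, τ = 4.37e-05

For Normal(μ,σ), the p-quantile is μ + z_p·σ. Here z_{0.3} = -0.5244, z_{0.92} = 1.405.
So 98 = μ − 0.5244σ and 390 = μ + 1.405σ.
Subtracting: σ = (390 − 98)/(1.405 − (-0.5244)) = 151.337.
Then μ = 98 − (-0.5244)·151.337 = 177.361.
Precision τ = 1/σ² = 1/151.3² = 4.37e-05.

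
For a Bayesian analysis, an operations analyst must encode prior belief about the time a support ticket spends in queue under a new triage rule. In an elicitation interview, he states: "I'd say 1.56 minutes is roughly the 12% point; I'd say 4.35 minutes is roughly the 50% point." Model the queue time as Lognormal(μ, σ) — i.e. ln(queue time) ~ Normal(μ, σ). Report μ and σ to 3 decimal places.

If T ~ Lognormal(μ,σ) then ln T ~ Normal(μ,σ), so the p-quantile of ln T is μ + z_p·σ.
ln(1.56) = 0.4447 and ln(4.35) = 1.47; z_{0.12} = -1.175, z_{0.5} = 0.
σ = (1.47 − 0.4447)/(0 − (-1.175)) = 0.873.
μ = 0.4447 − (-1.175)·0.873 = 1.470.

μ ≈ 1.470, σ ≈ 0.873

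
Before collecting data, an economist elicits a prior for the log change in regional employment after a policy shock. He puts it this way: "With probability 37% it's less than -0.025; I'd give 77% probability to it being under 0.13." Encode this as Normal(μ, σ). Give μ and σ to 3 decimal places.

The p-quantile of Normal(μ,σ) is μ + z_p·σ, with z_{0.37} = -0.3319 and z_{0.77} = 0.7388.
Eliminate σ: μ = (z₂·x₁ − z₁·x₂)/(z₂ − z₁) = (0.7388·-0.025 − (-0.3319)·0.13)/1.071 = 0.023.
Then σ = (x₂ − x₁)/(z₂ − z₁) = (0.13 − -0.025)/1.071 = 0.145.

μ = 0.023, σ = 0.145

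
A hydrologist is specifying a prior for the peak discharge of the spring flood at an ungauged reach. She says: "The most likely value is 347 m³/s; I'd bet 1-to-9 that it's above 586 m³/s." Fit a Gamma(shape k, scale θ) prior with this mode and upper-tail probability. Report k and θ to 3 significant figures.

k ≈ 7.89, θ ≈ 50.4

Gamma(k,θ) with k>1 has mode (k−1)θ, so θ = 347/(k−1).
Need P(X < 586) = 0.9 with θ tied to k this way. Start at k = 2, θ = 347: P(X<586) ≈ 0.503.
Too low — raise k to concentrate. Iterating converges to k ≈ 7.89.
Then θ = 347/(7.89−1) ≈ 50.4.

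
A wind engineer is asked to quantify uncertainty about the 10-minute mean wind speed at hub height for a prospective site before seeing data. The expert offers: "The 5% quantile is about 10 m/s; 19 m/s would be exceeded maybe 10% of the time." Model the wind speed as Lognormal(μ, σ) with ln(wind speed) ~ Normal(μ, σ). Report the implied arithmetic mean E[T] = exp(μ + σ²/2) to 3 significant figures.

E[T] ≈ 14.7 m/s

If T ~ Lognormal(μ,σ) then ln T ~ Normal(μ,σ), so the p-quantile of ln T is μ + z_p·σ.
ln(10) = 2.303 and ln(19) = 2.944; z_{0.05} = -1.645, z_{0.9} = 1.282.
σ = (2.944 − 2.303)/(1.282 − (-1.645)) = 0.219.
μ = 2.303 − (-1.645)·0.219 = 2.663.
E[T] = exp(μ + σ²/2) = exp(2.663 + 0.0241) = 14.7 m/s.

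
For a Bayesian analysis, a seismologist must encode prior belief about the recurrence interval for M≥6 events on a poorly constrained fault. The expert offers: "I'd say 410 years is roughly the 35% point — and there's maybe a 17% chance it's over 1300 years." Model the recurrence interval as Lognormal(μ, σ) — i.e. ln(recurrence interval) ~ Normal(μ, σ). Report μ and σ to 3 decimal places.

μ ≈ 6.348, σ ≈ 0.861

If T ~ Lognormal(μ,σ) then ln T ~ Normal(μ,σ), so the p-quantile of ln T is μ + z_p·σ.
ln(410) = 6.016 and ln(1300) = 7.17; z_{0.35} = -0.3853, z_{0.83} = 0.9542.
σ = (7.17 − 6.016)/(0.9542 − (-0.3853)) = 0.861.
μ = 6.016 − (-0.3853)·0.861 = 6.348.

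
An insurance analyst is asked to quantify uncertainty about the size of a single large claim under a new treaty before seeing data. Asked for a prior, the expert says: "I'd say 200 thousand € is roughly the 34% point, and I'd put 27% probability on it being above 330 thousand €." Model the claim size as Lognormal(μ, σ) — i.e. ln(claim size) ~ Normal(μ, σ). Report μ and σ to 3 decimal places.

μ ≈ 5.500, σ ≈ 0.488

If T ~ Lognormal(μ,σ) then ln T ~ Normal(μ,σ), so the p-quantile of ln T is μ + z_p·σ.
ln(200) = 5.298 and ln(330) = 5.799; z_{0.34} = -0.4125, z_{0.73} = 0.6128.
σ = (5.799 − 5.298)/(0.6128 − (-0.4125)) = 0.488.
μ = 5.298 − (-0.4125)·0.488 = 5.500.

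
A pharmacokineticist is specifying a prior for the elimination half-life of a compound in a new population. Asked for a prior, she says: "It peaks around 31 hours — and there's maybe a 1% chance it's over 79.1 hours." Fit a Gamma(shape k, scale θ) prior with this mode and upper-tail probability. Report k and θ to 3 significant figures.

Gamma(k,θ) with k>1 has mode (k−1)θ, so θ = 31/(k−1).
Need P(X < 79.1) = 0.99 with θ tied to k this way. Start at k = 2, θ = 31: P(X<79.1) ≈ 0.723.
Too low — raise k to concentrate. Iterating converges to k ≈ 6.33.
Then θ = 31/(6.33−1) ≈ 5.82.

k ≈ 6.33, θ ≈ 5.82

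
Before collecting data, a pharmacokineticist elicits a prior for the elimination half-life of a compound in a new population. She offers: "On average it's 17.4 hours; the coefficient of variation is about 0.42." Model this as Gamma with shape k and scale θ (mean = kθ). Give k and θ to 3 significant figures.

k ≈ 5.67, θ ≈ 3.07

For Gamma(k, scale θ): mean = kθ, variance = kθ², so CV = 1/√k.
CV = 0.42, hence k = 1/CV² = 5.67.
Then θ = mean/k = 17.4/5.67 = 3.07.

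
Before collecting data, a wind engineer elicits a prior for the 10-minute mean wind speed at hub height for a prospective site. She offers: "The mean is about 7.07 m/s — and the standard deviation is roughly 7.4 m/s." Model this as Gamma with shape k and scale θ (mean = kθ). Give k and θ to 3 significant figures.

k ≈ 0.913, θ ≈ 7.75

For Gamma(k, scale θ): mean = kθ, variance = kθ², so CV = 1/√k.
CV = SD/mean = 7.4/7.07 = 1.047, hence k = 1/CV² = 0.913.
Then θ = mean/k = 7.07/0.913 = 7.75.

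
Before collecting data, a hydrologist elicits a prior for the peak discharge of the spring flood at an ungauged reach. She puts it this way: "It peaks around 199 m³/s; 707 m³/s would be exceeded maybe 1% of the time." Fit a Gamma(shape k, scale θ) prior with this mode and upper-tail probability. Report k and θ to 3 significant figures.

k ≈ 3.68, θ ≈ 74.1

Gamma(k,θ) with k>1 has mode (k−1)θ, so θ = 199/(k−1).
Need P(X < 707) = 0.99 with θ tied to k this way. Start at k = 2, θ = 199: P(X<707) ≈ 0.870.
Too low — raise k to concentrate. Iterating converges to k ≈ 3.68.
Then θ = 199/(3.68−1) ≈ 74.1.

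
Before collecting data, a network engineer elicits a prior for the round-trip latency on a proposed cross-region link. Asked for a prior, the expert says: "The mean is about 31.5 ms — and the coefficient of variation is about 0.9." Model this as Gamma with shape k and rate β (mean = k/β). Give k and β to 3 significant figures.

For Gamma(k, rate β): mean = k/β, variance = k/β², so CV = 1/√k.
CV = 0.9, hence k = 1/CV² = 1.23.
Then β = k/mean = 1.23/31.5 = 0.0392.

k ≈ 1.23, β ≈ 0.0392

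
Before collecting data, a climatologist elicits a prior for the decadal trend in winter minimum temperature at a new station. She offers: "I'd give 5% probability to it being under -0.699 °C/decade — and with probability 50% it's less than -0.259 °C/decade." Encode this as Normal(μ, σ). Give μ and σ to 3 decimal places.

μ = -0.259, σ = 0.268

The p-quantile of Normal(μ,σ) is μ + z_p·σ, with z_{0.05} = -1.645 and z_{0.5} = 0.
Eliminate σ: μ = (z₂·x₁ − z₁·x₂)/(z₂ − z₁) = (0·-0.699 − (-1.645)·-0.259)/1.645 = -0.259.
Then σ = (x₂ − x₁)/(z₂ − z₁) = (-0.259 − -0.699)/1.645 = 0.268.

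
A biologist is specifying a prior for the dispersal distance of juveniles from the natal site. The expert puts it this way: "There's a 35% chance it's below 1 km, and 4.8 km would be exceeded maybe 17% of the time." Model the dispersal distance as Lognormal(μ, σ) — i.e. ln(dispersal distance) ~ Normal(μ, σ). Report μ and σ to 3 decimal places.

If T ~ Lognormal(μ,σ) then ln T ~ Normal(μ,σ), so the p-quantile of ln T is μ + z_p·σ.
ln(1) = 0 and ln(4.8) = 1.569; z_{0.35} = -0.3853, z_{0.83} = 0.9542.
σ = (1.569 − 0)/(0.9542 − (-0.3853)) = 1.171.
μ = 0 − (-0.3853)·1.171 = 0.451.

μ ≈ 0.451, σ ≈ 1.171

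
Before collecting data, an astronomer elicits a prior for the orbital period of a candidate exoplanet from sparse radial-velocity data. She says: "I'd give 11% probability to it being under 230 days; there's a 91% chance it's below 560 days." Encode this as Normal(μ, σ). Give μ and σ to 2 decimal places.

μ = 387.66, σ = 128.54

For Normal(μ,σ), the p-quantile is μ + z_p·σ. Here z_{0.11} = -1.227, z_{0.91} = 1.341.
So 230 = μ − 1.227σ and 560 = μ + 1.341σ.
Subtracting: σ = (560 − 230)/(1.341 − (-1.227)) = 128.54.
Then μ = 230 − (-1.227)·128.54 = 387.66.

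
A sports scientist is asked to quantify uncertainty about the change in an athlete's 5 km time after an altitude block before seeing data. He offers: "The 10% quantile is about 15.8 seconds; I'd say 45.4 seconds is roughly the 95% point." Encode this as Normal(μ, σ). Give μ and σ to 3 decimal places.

The p-quantile of Normal(μ,σ) is μ + z_p·σ, with z_{0.1} = -1.282 and z_{0.95} = 1.645.
Eliminate σ: μ = (z₂·x₁ − z₁·x₂)/(z₂ − z₁) = (1.645·15.8 − (-1.282)·45.4)/2.926 = 28.763.
Then σ = (x₂ − x₁)/(z₂ − z₁) = (45.4 − 15.8)/2.926 = 10.115.

μ = 28.763, σ = 10.115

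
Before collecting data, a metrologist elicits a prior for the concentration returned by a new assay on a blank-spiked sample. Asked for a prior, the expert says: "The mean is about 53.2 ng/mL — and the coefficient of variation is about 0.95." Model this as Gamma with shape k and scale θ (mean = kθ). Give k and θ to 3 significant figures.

For Gamma(k, scale θ): mean = kθ, variance = kθ², so CV = 1/√k.
CV = 0.95, hence k = 1/CV² = 1.11.
Then θ = mean/k = 53.2/1.11 = 48.

k ≈ 1.11, θ ≈ 48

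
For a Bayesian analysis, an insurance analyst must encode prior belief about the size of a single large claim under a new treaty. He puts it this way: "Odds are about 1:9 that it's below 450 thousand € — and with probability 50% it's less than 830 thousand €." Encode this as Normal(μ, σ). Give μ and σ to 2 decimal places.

For Normal(μ,σ), the p-quantile is μ + z_p·σ. Here z_{0.1} = -1.282, z_{0.5} = 0.
So 450 = μ − 1.282σ and 830 = μ + 0σ.
Subtracting: σ = (830 − 450)/(0 − (-1.282)) = 296.52.
Then μ = 450 − (-1.282)·296.52 = 830.00.

μ = 830.00, σ = 296.52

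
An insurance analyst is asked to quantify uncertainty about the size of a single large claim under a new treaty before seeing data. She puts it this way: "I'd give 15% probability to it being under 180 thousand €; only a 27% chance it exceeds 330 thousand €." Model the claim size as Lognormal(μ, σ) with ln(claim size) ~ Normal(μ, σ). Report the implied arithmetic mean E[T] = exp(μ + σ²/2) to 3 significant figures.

E[T] ≈ 282 thousand €

If T ~ Lognormal(μ,σ) then ln T ~ Normal(μ,σ), so the p-quantile of ln T is μ + z_p·σ.
ln(180) = 5.193 and ln(330) = 5.799; z_{0.15} = -1.036, z_{0.73} = 0.6128.
σ = (5.799 − 5.193)/(0.6128 − (-1.036)) = 0.368.
μ = 5.193 − (-1.036)·0.368 = 5.574.
E[T] = exp(μ + σ²/2) = exp(5.574 + 0.0675) = 282 thousand €.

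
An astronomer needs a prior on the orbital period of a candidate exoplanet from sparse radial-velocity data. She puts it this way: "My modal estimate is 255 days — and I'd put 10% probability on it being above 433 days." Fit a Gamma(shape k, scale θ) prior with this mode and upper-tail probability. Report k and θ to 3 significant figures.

k ≈ 7.75, θ ≈ 37.8

Gamma(k,θ) with k>1 has mode (k−1)θ, so θ = 255/(k−1).
Need P(X < 433) = 0.9 with θ tied to k this way. Start at k = 2, θ = 255: P(X<433) ≈ 0.506.
Too low — raise k to concentrate. Iterating converges to k ≈ 7.75.
Then θ = 255/(7.75−1) ≈ 37.8.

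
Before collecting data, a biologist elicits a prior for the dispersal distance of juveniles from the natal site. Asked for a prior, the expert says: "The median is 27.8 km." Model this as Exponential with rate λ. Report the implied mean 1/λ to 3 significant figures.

Exponential median = ln 2 / λ, so λ = ln 2 / 27.8 = 0.0249.
Mean = 1/λ = 40.1 km.

mean ≈ 40.1 km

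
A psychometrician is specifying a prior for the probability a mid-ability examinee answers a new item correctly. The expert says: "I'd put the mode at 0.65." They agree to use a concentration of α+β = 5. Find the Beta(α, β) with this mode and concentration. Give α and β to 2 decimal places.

For α,β > 1 the Beta mode is (α−1)/(α+β−2). With α+β = 5, the mode is (α−1)/3.
Set (α−1)/3 = 0.65 → α = 1 + 0.65·3 = 2.95.
β = 5 − α = 2.05.

α = 2.95, β = 2.05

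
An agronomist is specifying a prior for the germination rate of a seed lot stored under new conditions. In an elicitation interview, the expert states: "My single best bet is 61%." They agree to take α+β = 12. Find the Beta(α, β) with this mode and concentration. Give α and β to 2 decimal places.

For α,β > 1 the Beta mode is (α−1)/(α+β−2). With α+β = 12, the mode is (α−1)/10.
Set (α−1)/10 = 0.61 → α = 1 + 0.61·10 = 7.10.
β = 12 − α = 4.90.

α = 7.10, β = 4.90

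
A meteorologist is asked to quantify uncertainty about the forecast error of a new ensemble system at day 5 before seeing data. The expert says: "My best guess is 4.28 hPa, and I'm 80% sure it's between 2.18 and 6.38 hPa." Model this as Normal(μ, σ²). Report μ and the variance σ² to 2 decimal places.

A symmetric 80% interval runs μ ± z·σ with z = 1.282.
Half-width = 2.1, so σ = 2.1/1.282 = 1.639 and σ² = 2.69.
μ is the stated best guess, 4.28.

μ = 4.28, σ² = 2.69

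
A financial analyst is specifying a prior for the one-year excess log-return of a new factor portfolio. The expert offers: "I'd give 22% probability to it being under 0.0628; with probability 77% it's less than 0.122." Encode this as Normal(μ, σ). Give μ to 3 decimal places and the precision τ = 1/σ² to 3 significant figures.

For Normal(μ,σ), the p-quantile is μ + z_p·σ. Here z_{0.22} = -0.7722, z_{0.77} = 0.7388.
So 0.0628 = μ − 0.7722σ and 0.122 = μ + 0.7388σ.
Subtracting: σ = (0.122 − 0.0628)/(0.7388 − (-0.7722)) = 0.039.
Then μ = 0.0628 − (-0.7722)·0.039 = 0.093.
Precision τ = 1/σ² = 1/0.03918² = 651.

μ = 0.093, τ = 651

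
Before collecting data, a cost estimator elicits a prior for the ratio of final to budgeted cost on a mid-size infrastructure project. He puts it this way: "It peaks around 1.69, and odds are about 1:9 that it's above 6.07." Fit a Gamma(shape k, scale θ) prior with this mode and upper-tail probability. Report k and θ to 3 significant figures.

k ≈ 2.14, θ ≈ 1.48

Gamma(k,θ) with k>1 has mode (k−1)θ, so θ = 1.69/(k−1).
Need P(X < 6.07) = 0.9 with θ tied to k this way. Start at k = 2, θ = 1.69: P(X<6.07) ≈ 0.873.
Too low — raise k to concentrate. Iterating converges to k ≈ 2.14.
Then θ = 1.69/(2.14−1) ≈ 1.48.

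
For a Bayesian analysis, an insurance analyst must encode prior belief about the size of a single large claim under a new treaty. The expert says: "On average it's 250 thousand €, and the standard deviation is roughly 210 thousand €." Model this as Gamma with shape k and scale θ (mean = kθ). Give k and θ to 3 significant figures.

For Gamma(k, scale θ): mean = kθ, variance = kθ², so CV = 1/√k.
CV = SD/mean = 210/250 = 0.84, hence k = 1/CV² = 1.42.
Then θ = mean/k = 250/1.42 = 176.

k ≈ 1.42, θ ≈ 176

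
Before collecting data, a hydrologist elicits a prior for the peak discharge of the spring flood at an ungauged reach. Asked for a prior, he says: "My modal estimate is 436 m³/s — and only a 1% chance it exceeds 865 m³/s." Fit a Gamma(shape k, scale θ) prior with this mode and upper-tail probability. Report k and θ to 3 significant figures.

k ≈ 11.5, θ ≈ 41.6

Gamma(k,θ) with k>1 has mode (k−1)θ, so θ = 436/(k−1).
Need P(X < 865) = 0.99 with θ tied to k this way. Start at k = 2, θ = 436: P(X<865) ≈ 0.590.
Too low — raise k to concentrate. Iterating converges to k ≈ 11.5.
Then θ = 436/(11.5−1) ≈ 41.6.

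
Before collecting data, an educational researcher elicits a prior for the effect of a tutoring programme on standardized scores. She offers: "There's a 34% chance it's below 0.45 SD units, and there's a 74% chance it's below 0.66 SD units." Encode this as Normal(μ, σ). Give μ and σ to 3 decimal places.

For Normal(μ,σ), the p-quantile is μ + z_p·σ. Here z_{0.34} = -0.4125, z_{0.74} = 0.6433.
So 0.45 = μ − 0.4125σ and 0.66 = μ + 0.6433σ.
Subtracting: σ = (0.66 − 0.45)/(0.6433 − (-0.4125)) = 0.199.
Then μ = 0.45 − (-0.4125)·0.199 = 0.532.

μ = 0.532, σ = 0.199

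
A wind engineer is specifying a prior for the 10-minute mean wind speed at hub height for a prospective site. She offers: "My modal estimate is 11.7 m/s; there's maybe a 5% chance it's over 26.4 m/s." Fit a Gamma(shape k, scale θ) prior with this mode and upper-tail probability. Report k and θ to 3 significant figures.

Gamma(k,θ) with k>1 has mode (k−1)θ, so θ = 11.7/(k−1).
Need P(X < 26.4) = 0.95 with θ tied to k this way. Start at k = 2, θ = 11.7: P(X<26.4) ≈ 0.659.
Too low — raise k to concentrate. Iterating converges to k ≈ 5.15.
Then θ = 11.7/(5.15−1) ≈ 2.82.

k ≈ 5.15, θ ≈ 2.82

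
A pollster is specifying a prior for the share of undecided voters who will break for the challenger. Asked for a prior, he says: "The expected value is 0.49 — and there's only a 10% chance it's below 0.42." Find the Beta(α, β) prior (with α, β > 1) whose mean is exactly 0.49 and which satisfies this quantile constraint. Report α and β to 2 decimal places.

With mean 0.49 fixed, write α = 0.49s, β = 0.51s where s = α+β.
Need P(θ < 0.42) = 0.1 under Beta(0.49s, 0.51s). Normal approximation: (q−m)/√(m(1−m)/s) ≈ z_{0.1} = -1.28, so s ≈ 0.49·0.51·(-1.28)²/(0.42−0.49)² = 83.8.
At s = 83.8: P(θ<0.42) ≈ 0.099. Adjusting to match 0.1 gives s ≈ 83.31.
So α = 0.49·83.31 ≈ 40.82, β = 0.51·83.31 ≈ 42.49.

α ≈ 40.82, β ≈ 42.49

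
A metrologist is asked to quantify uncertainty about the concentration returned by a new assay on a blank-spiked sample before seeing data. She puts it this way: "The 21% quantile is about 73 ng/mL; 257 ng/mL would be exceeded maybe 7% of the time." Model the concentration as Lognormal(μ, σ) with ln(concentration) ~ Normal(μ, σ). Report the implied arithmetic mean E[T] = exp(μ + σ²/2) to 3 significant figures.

If T ~ Lognormal(μ,σ) then ln T ~ Normal(μ,σ), so the p-quantile of ln T is μ + z_p·σ.
ln(73) = 4.29 and ln(257) = 5.549; z_{0.21} = -0.8064, z_{0.93} = 1.476.
σ = (5.549 − 4.29)/(1.476 − (-0.8064)) = 0.551.
μ = 4.29 − (-0.8064)·0.551 = 4.735.
E[T] = exp(μ + σ²/2) = exp(4.735 + 0.1521) = 133 ng/mL.

E[T] ≈ 133 ng/mL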